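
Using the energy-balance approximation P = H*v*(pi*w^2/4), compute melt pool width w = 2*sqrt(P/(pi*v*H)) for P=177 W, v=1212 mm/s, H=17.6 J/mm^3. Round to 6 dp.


w = 2*sqrt(177/(pi*1212*17.6)) = 0.102786 mm


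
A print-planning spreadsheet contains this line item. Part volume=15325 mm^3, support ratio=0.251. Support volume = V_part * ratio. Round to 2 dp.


V_support = 15325 * 0.251 = 3846.58 mm^3


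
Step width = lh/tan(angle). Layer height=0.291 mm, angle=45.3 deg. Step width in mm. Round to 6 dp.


step = 0.291 / tan(45.3) = 0.287969 mm


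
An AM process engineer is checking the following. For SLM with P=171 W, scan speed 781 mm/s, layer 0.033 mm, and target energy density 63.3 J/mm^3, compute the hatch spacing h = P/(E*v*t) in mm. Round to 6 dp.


h = 171 / (63.3*781*0.033) = 0.104816 mm


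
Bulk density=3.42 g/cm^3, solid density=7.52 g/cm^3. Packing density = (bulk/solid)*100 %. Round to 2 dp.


Packing = (3.42/7.52)*100 = 45.48 %


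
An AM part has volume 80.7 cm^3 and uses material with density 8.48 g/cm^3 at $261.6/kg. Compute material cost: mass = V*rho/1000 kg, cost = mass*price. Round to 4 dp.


Mass = 80.7*8.48/1000 = 0.684336 kg
Cost = 0.684336 * 261.6 = 179.0223 $


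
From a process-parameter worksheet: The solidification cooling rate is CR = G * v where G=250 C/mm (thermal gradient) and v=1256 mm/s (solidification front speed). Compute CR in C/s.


CR = 250 * 1256 = 314000 C/s


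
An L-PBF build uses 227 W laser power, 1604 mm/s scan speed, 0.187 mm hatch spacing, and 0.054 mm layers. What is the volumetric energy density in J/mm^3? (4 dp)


E = 227 / (1604*0.187*0.054) = 14.0148 J/mm^3


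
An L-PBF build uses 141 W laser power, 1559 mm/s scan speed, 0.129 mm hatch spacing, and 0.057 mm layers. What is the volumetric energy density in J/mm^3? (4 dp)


E = 141 / (1559*0.129*0.057) = 12.3001 J/mm^3


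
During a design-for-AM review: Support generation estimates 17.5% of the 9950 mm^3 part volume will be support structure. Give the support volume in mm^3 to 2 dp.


V_support = 9950 * 0.175 = 1741.25 mm^3


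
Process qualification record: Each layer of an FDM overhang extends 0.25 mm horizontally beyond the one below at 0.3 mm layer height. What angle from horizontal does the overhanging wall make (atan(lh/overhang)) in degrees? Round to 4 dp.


angle = atan(0.3/0.25) = 50.1944 degrees


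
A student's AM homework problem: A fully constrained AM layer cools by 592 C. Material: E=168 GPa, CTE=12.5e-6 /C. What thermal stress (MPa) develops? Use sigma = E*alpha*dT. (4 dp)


sigma = 168*1000 * 12.5e-6 * 592 = 1243.2 MPa


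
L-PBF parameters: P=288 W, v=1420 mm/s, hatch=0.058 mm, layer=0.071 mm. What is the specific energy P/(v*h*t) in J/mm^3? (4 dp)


Build rate = 1420 * 0.058 * 0.071 = 5.84756 mm^3/s
SE = 288 / 5.84756 = 49.2513 J/mm^3


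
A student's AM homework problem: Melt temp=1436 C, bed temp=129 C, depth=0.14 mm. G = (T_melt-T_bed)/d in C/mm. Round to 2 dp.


G = (1436-129)/0.14 = 9335.71 C/mm


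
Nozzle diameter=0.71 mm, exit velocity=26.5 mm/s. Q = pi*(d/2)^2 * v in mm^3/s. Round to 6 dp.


A = pi*(0.71/2)^2 = 0.39591921 mm^2
Q = 0.39591921 * 26.5 = 10.491859 mm^3/s


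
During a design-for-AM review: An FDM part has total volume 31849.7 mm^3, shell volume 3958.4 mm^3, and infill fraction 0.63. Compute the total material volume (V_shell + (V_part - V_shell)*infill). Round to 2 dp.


V_infill = (31849.7 - 3958.4) * 0.63 = 17571.52
V_total = 3958.4 + 17571.52 = 21529.92 mm^3


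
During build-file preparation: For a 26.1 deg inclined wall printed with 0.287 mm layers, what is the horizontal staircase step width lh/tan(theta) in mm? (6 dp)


step = 0.287 / tan(26.1) = 0.58584 mm


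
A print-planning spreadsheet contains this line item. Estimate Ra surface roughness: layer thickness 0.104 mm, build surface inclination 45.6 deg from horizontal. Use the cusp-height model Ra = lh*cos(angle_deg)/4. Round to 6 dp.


Ra = 0.104 * cos(45.6) / 4 = 0.018191 mm


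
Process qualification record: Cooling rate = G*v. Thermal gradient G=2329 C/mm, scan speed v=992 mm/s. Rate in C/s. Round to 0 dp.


CR = 2329 * 992 = 2310368 C/s


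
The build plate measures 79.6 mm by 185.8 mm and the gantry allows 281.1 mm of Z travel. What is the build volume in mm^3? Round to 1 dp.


V = 79.6 * 185.8 * 281.1 = 4157379.0 mm^3


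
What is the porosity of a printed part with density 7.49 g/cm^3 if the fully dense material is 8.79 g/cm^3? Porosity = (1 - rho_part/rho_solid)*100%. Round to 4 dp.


Porosity = (1-7.49/8.79)*100 = 14.7895 %


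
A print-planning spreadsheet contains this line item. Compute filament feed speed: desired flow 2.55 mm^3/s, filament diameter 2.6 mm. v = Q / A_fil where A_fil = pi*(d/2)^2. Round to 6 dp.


A = pi*(2.6/2)^2 = 5.309292
v = 2.55 / 5.309292 = 0.48029 mm/s


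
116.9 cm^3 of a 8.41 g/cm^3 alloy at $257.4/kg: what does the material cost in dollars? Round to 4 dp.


Mass = 116.9*8.41/1000 = 0.983129 kg
Cost = 0.983129 * 257.4 = 253.0574 $


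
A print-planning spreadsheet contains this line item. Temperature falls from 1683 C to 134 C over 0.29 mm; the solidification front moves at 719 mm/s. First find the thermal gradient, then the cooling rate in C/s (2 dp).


G = (1683-134)/0.29 = 5341.37931034 C/mm
CR = 5341.37931034 * 719 = 3840451.72 C/s


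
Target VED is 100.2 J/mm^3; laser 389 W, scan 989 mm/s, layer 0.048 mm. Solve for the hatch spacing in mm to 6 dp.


h = 389 / (100.2*989*0.048) = 0.081779 mm


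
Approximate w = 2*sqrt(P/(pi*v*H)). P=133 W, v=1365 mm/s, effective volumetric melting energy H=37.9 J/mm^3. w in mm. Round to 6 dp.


w = 2*sqrt(133/(pi*1365*37.9)) = 0.057213 mm


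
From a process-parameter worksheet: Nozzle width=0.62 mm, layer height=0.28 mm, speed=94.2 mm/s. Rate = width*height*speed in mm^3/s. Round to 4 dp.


Rate = 0.62 * 0.28 * 94.2 = 16.3531 mm^3/s


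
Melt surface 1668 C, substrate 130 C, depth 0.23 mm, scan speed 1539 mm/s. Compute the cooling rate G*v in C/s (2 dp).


G = (1668-130)/0.23 = 6686.95652174 C/mm
CR = 6686.95652174 * 1539 = 10291226.09 C/s


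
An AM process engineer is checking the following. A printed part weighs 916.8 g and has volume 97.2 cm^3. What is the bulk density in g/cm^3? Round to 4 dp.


rho = 916.8 / 97.2 = 9.4321 g/cm^3


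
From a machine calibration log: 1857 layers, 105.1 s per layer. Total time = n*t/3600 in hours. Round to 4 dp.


t = 1857 * 105.1 / 3600 = 54.2141 hrs


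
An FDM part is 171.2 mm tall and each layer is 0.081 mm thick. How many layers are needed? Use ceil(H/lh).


Layers = ceil(171.2/0.081) = 2114


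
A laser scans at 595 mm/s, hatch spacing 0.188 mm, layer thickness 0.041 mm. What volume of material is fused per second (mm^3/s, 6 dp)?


Rate = 595 * 0.188 * 0.041 = 4.58626 mm^3/s


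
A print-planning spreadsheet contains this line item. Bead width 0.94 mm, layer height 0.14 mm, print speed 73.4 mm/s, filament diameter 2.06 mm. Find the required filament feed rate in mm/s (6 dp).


Q = 0.94 * 0.14 * 73.4 = 9.65944 mm^3/s
A_fil = pi*(2.06/2)^2 = 3.33291565 mm^2
v_feed = 9.65944 / 3.33291565 = 2.898195 mm/s


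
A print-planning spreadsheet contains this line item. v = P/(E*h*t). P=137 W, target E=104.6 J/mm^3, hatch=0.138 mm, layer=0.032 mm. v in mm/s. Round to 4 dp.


v = 137 / (104.6*0.138*0.032) = 296.5923 mm/s


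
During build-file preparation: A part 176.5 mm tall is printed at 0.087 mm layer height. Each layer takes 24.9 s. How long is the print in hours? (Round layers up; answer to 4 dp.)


Layers = ceil(176.5/0.087) = 2029
t = 2029 * 24.9 / 3600 = 14.0339 hrs


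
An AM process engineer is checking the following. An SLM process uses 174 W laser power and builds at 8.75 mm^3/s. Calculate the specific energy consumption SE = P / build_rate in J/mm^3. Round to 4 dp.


SE = 174 / 8.75 = 19.8857 J/mm^3


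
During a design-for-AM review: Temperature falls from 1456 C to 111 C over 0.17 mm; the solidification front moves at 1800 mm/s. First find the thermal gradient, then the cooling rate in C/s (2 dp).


G = (1456-111)/0.17 = 7911.76470588 C/mm
CR = 7911.76470588 * 1800 = 14241176.47 C/s


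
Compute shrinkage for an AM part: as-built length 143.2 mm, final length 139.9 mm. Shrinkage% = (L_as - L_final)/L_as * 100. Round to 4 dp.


Shrinkage = ((143.2-139.9)/143.2)*100 = 2.3045 %


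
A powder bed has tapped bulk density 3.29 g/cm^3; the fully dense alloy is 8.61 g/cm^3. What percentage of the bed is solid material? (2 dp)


Packing = (3.29/8.61)*100 = 38.21 %


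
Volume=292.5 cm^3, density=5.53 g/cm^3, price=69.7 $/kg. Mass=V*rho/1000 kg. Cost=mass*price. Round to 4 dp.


Mass = 292.5*5.53/1000 = 1.617525 kg
Cost = 1.617525 * 69.7 = 112.7415 $


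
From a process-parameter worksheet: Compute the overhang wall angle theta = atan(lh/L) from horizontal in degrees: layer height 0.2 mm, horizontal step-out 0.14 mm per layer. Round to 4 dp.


angle = atan(0.2/0.14) = 55.008 degrees


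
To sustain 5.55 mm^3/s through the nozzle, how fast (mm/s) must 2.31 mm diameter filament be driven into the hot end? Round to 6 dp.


A = pi*(2.31/2)^2 = 4.190963
v = 5.55 / 4.190963 = 1.324278 mm/s


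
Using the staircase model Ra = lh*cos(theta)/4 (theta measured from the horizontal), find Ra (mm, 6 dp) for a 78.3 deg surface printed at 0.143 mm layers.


Ra = 0.143 * cos(78.3) / 4 = 0.00725 mm


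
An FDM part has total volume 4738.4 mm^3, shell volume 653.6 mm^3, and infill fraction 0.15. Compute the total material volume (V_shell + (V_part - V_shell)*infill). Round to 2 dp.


V_infill = (4738.4 - 653.6) * 0.15 = 612.72
V_total = 653.6 + 612.72 = 1266.32 mm^3


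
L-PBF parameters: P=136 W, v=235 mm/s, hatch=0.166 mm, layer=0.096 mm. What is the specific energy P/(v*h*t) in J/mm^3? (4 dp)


Build rate = 235 * 0.166 * 0.096 = 3.74496 mm^3/s
SE = 136 / 3.74496 = 36.3155 J/mm^3


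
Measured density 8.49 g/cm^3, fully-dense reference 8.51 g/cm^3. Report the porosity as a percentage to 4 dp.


Porosity = (1-8.49/8.51)*100 = 0.235 %


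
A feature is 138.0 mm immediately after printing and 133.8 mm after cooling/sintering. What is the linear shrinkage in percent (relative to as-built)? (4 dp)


Shrinkage = ((138.0-133.8)/138.0)*100 = 3.0435 %


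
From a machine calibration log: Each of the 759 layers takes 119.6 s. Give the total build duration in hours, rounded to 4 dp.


t = 759 * 119.6 / 3600 = 25.2157 hrs


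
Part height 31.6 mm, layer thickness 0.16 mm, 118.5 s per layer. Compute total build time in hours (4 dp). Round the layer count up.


Layers = ceil(31.6/0.16) = 198
t = 198 * 118.5 / 3600 = 6.5175 hrs


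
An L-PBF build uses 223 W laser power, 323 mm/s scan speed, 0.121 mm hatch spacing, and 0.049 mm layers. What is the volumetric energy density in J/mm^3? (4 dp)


E = 223 / (323*0.121*0.049) = 116.445 J/mm^3


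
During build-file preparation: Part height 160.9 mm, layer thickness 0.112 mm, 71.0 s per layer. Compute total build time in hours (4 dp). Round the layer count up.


Layers = ceil(160.9/0.112) = 1437
t = 1437 * 71.0 / 3600 = 28.3408 hrs


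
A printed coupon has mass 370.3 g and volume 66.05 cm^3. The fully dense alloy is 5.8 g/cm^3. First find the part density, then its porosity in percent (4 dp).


rho_part = 370.3 / 66.05 = 5.60635882 g/cm^3
Porosity = (1 - 5.60635882/5.8)*100 = 3.3386 %


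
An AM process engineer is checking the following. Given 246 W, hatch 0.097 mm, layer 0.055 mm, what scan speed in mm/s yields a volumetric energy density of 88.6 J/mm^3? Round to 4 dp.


v = 246 / (88.6*0.097*0.055) = 520.4356 mm/s


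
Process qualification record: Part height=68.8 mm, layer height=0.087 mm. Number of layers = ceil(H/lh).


Layers = ceil(68.8/0.087) = 791


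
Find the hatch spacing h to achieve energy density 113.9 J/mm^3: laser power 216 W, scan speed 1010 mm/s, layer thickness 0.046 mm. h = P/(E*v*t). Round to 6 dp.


h = 216 / (113.9*1010*0.046) = 0.040818 mm


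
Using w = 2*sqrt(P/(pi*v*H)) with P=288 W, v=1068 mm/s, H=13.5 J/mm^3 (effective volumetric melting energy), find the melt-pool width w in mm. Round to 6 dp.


w = 2*sqrt(288/(pi*1068*13.5)) = 0.159477 mm


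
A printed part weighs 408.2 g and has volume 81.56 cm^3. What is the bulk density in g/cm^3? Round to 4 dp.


rho = 408.2 / 81.56 = 5.0049 g/cm^3


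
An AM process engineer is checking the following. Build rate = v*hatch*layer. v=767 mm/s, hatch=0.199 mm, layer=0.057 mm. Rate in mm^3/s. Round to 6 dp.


Rate = 767 * 0.199 * 0.057 = 8.700081 mm^3/s


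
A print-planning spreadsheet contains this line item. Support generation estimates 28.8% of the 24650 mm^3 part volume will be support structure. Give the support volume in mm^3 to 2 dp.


V_support = 24650 * 0.288 = 7099.2 mm^3


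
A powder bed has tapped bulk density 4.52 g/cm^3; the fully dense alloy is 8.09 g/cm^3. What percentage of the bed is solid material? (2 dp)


Packing = (4.52/8.09)*100 = 55.87 %


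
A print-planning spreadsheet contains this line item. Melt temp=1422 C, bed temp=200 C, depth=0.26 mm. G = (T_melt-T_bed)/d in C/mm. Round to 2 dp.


G = (1422-200)/0.26 = 4700.0 C/mm


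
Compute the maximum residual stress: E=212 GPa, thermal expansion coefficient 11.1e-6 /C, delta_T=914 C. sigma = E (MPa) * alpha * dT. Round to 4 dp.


sigma = 212*1000 * 11.1e-6 * 914 = 2150.8248 MPa


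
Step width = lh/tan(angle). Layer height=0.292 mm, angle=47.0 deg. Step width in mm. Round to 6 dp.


step = 0.292 / tan(47.0) = 0.272294 mm


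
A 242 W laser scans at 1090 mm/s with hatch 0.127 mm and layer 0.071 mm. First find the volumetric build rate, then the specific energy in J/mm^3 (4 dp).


Build rate = 1090 * 0.127 * 0.071 = 9.82853 mm^3/s
SE = 242 / 9.82853 = 24.6222 J/mm^3


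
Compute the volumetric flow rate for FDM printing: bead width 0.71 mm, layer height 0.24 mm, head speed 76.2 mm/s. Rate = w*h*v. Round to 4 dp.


Rate = 0.71 * 0.24 * 76.2 = 12.9845 mm^3/s


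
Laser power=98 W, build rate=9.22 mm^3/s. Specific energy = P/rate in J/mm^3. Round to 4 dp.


SE = 98 / 9.22 = 10.6291 J/mm^3


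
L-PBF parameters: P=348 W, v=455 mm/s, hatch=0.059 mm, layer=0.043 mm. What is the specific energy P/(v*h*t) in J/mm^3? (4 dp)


Build rate = 455 * 0.059 * 0.043 = 1.154335 mm^3/s
SE = 348 / 1.154335 = 301.4723 J/mm^3


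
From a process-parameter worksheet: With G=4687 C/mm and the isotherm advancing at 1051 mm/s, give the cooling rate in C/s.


CR = 4687 * 1051 = 4926037 C/s


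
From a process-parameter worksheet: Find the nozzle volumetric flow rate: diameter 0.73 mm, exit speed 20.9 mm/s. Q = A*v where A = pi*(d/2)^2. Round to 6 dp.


A = pi*(0.73/2)^2 = 0.41853868 mm^2
Q = 0.41853868 * 20.9 = 8.747458 mm^3/s


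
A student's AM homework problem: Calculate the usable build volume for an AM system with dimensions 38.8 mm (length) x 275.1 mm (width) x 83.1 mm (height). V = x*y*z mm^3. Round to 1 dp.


V = 38.8 * 275.1 * 83.1 = 886999.4 mm^3


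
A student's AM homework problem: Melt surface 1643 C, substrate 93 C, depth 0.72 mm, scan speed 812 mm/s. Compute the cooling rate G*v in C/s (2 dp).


G = (1643-93)/0.72 = 2152.77777778 C/mm
CR = 2152.77777778 * 812 = 1748055.56 C/s


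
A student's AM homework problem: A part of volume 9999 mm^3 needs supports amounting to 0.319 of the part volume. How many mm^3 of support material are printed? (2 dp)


V_support = 9999 * 0.319 = 3189.68 mm^3


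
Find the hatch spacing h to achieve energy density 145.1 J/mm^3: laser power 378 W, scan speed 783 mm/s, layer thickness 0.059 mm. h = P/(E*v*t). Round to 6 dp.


h = 378 / (145.1*783*0.059) = 0.056391 mm


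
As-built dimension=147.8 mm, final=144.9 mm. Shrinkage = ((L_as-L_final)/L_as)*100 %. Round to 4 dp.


Shrinkage = ((147.8-144.9)/147.8)*100 = 1.9621 %


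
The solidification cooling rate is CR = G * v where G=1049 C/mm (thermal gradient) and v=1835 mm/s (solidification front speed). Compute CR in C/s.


CR = 1049 * 1835 = 1924915 C/s


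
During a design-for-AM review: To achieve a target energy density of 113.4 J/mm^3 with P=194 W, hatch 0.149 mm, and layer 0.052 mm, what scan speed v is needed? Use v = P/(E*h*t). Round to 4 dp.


v = 194 / (113.4*0.149*0.052) = 220.8 mm/s


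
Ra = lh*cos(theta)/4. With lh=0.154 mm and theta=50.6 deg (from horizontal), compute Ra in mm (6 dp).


Ra = 0.154 * cos(50.6) / 4 = 0.024437 mm


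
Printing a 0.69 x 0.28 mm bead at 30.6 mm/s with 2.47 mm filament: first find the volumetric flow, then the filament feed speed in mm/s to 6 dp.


Q = 0.69 * 0.28 * 30.6 = 5.91192 mm^3/s
A_fil = pi*(2.47/2)^2 = 4.79163566 mm^2
v_feed = 5.91192 / 4.79163566 = 1.2338 mm/s


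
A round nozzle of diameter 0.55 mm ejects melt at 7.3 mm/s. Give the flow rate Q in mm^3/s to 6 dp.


A = pi*(0.55/2)^2 = 0.23758294 mm^2
Q = 0.23758294 * 7.3 = 1.734355 mm^3/s


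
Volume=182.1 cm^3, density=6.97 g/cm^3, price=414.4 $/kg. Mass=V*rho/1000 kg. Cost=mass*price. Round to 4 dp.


Mass = 182.1*6.97/1000 = 1.269237 kg
Cost = 1.269237 * 414.4 = 525.9718 $


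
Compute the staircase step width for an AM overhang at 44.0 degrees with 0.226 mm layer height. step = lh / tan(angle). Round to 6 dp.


step = 0.226 / tan(44.0) = 0.23403 mm


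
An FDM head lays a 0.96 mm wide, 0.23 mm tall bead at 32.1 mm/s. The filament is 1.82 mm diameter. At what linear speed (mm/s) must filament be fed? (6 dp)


Q = 0.96 * 0.23 * 32.1 = 7.08768 mm^3/s
A_fil = pi*(1.82/2)^2 = 2.60155288 mm^2
v_feed = 7.08768 / 2.60155288 = 2.724404 mm/s


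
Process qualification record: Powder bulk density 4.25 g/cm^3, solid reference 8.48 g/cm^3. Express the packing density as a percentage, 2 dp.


Packing = (4.25/8.48)*100 = 50.12 %


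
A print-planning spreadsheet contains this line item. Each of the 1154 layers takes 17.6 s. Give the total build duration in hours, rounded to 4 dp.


t = 1154 * 17.6 / 3600 = 5.6418 hrs


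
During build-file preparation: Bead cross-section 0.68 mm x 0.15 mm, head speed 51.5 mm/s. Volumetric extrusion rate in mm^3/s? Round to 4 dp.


Rate = 0.68 * 0.15 * 51.5 = 5.253 mm^3/s


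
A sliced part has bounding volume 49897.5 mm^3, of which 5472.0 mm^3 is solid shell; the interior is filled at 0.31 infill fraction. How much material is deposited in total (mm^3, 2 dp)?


V_infill = (49897.5 - 5472.0) * 0.31 = 13771.91
V_total = 5472.0 + 13771.91 = 19243.91 mm^3


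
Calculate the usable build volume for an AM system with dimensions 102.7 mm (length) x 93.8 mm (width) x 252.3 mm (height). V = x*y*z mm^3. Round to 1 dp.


V = 102.7 * 93.8 * 252.3 = 2430471.5 mm^3


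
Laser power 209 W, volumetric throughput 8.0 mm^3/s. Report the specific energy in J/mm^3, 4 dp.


SE = 209 / 8.0 = 26.125 J/mm^3


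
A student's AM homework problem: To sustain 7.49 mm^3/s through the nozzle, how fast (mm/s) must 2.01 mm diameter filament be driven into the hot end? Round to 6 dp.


A = pi*(2.01/2)^2 = 3.173087
v = 7.49 / 3.173087 = 2.360477 mm/s


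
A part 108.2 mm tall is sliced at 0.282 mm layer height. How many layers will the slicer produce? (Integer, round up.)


Layers = ceil(108.2/0.282) = 384


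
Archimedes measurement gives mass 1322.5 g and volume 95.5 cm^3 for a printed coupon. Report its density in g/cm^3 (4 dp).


rho = 1322.5 / 95.5 = 13.8482 g/cm^3


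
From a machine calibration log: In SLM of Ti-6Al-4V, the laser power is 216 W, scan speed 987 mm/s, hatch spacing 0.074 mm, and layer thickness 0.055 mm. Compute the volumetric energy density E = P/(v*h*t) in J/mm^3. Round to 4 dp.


E = 216 / (987*0.074*0.055) = 53.7703 J/mm^3


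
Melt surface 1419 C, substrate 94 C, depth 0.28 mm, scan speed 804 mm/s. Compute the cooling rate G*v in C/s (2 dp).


G = (1419-94)/0.28 = 4732.14285714 C/mm
CR = 4732.14285714 * 804 = 3804642.86 C/s


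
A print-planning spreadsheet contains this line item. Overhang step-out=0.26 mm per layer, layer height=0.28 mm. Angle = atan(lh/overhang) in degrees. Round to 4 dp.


angle = atan(0.28/0.26) = 47.1211 degrees


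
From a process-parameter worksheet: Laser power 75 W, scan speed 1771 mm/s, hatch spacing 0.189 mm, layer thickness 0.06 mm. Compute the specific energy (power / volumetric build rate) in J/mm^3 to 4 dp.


Build rate = 1771 * 0.189 * 0.06 = 20.08314 mm^3/s
SE = 75 / 20.08314 = 3.7345 J/mm^3


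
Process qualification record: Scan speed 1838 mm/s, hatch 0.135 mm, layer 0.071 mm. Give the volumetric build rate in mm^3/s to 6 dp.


Rate = 1838 * 0.135 * 0.071 = 17.61723 mm^3/s


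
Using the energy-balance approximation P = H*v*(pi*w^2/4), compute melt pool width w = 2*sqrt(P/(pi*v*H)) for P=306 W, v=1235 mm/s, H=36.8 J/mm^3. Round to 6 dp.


w = 2*sqrt(306/(pi*1235*36.8)) = 0.092589 mm


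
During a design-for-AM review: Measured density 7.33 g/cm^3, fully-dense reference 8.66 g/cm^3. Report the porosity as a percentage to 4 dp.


Porosity = (1-7.33/8.66)*100 = 15.358 %


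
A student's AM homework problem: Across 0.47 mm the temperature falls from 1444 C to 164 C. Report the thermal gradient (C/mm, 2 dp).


G = (1444-164)/0.47 = 2723.4 C/mm


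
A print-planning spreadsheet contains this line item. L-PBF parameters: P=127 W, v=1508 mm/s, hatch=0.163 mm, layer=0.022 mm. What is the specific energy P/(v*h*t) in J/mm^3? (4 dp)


Build rate = 1508 * 0.163 * 0.022 = 5.407688 mm^3/s
SE = 127 / 5.407688 = 23.4851 J/mm^3


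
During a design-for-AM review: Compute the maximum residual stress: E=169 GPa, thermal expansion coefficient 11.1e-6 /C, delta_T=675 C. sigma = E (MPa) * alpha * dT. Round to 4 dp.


sigma = 169*1000 * 11.1e-6 * 675 = 1266.2325 MPa


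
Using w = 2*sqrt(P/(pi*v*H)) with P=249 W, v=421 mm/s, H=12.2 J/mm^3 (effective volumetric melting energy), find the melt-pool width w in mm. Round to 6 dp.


w = 2*sqrt(249/(pi*421*12.2)) = 0.248447 mm


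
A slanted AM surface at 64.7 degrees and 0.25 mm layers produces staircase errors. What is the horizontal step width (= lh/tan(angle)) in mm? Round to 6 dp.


step = 0.25 / tan(64.7) = 0.118174 mm


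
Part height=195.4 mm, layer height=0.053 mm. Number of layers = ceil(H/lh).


Layers = ceil(195.4/0.053) = 3687


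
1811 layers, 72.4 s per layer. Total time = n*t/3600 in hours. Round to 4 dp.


t = 1811 * 72.4 / 3600 = 36.4212 hrs


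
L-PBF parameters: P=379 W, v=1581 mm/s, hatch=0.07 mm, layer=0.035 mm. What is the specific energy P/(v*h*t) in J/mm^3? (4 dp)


Build rate = 1581 * 0.07 * 0.035 = 3.87345 mm^3/s
SE = 379 / 3.87345 = 97.8456 J/mm^3


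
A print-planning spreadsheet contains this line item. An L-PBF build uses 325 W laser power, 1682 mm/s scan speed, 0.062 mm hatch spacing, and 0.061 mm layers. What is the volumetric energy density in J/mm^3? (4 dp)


E = 325 / (1682*0.062*0.061) = 51.09 J/mm^3


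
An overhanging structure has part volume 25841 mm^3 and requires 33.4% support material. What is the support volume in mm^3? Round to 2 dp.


V_support = 25841 * 0.334 = 8630.89 mm^3


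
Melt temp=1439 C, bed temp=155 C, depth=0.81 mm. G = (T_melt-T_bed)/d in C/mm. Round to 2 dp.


G = (1439-155)/0.81 = 1585.19 C/mm


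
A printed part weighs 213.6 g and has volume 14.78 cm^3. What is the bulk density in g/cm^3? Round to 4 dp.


rho = 213.6 / 14.78 = 14.452 g/cm^3


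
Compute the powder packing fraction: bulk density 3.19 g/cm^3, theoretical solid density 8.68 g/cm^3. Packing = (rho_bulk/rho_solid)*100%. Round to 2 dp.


Packing = (3.19/8.68)*100 = 36.75 %


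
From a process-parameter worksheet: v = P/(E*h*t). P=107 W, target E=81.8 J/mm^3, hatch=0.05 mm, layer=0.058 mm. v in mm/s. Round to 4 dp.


v = 107 / (81.8*0.05*0.058) = 451.0581 mm/s


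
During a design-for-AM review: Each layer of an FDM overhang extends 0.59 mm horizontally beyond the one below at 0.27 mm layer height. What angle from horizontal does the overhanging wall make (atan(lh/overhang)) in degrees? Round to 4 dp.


angle = atan(0.27/0.59) = 24.5901 degrees


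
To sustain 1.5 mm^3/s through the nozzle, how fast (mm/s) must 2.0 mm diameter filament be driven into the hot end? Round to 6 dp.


A = pi*(2.0/2)^2 = 3.141593
v = 1.5 / 3.141593 = 0.477465 mm/s


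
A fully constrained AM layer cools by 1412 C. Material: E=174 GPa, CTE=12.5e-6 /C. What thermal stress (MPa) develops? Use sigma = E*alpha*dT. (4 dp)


sigma = 174*1000 * 12.5e-6 * 1412 = 3071.1 MPa


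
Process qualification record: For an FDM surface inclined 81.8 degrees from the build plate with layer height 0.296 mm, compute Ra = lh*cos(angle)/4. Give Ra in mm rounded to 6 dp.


Ra = 0.296 * cos(81.8) / 4 = 0.010555 mm


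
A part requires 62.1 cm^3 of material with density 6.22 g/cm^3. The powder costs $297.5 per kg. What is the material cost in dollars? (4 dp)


Mass = 62.1*6.22/1000 = 0.386262 kg
Cost = 0.386262 * 297.5 = 114.9129 $


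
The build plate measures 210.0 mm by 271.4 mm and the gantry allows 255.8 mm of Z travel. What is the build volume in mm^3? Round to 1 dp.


V = 210.0 * 271.4 * 255.8 = 14579065.2 mm^3


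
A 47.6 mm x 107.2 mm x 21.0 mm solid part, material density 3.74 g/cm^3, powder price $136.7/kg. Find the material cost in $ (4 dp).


V = 47.6 * 107.2 * 21.0 = 107157.12 mm^3 = 107.15712 cm^3
Mass = 107.15712 * 3.74 / 1000 = 0.40076763 kg
Cost = 0.40076763 * 136.7 = 54.7849 $


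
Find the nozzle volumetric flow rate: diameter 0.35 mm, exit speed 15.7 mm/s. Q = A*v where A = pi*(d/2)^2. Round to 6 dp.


A = pi*(0.35/2)^2 = 0.09621128 mm^2
Q = 0.09621128 * 15.7 = 1.510517 mm^3/s


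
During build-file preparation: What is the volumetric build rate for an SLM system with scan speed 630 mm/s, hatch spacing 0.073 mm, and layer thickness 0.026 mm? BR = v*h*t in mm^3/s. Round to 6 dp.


Rate = 630 * 0.073 * 0.026 = 1.19574 mm^3/s


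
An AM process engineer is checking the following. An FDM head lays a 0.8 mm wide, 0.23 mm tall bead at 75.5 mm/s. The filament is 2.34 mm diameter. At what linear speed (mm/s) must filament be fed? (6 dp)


Q = 0.8 * 0.23 * 75.5 = 13.892 mm^3/s
A_fil = pi*(2.34/2)^2 = 4.30052618 mm^2
v_feed = 13.892 / 4.30052618 = 3.230302 mm/s


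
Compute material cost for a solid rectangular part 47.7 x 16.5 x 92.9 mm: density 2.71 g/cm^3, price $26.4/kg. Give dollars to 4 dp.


V = 47.7 * 16.5 * 92.9 = 73116.945 mm^3 = 73.116945 cm^3
Mass = 73.116945 * 2.71 / 1000 = 0.19814692 kg
Cost = 0.19814692 * 26.4 = 5.2311 $


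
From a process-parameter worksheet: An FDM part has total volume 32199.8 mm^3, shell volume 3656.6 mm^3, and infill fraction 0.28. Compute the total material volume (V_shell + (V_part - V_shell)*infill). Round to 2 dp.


V_infill = (32199.8 - 3656.6) * 0.28 = 7992.1
V_total = 3656.6 + 7992.1 = 11648.7 mm^3


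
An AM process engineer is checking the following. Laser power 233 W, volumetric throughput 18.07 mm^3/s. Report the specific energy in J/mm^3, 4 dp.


SE = 233 / 18.07 = 12.8943 J/mm^3


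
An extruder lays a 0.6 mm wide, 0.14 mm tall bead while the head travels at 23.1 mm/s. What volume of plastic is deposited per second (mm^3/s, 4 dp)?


Rate = 0.6 * 0.14 * 23.1 = 1.9404 mm^3/s


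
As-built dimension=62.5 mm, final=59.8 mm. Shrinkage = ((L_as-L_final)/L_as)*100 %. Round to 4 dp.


Shrinkage = ((62.5-59.8)/62.5)*100 = 4.32 %


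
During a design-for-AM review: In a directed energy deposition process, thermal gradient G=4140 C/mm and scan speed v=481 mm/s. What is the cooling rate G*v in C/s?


CR = 4140 * 481 = 1991340 C/s


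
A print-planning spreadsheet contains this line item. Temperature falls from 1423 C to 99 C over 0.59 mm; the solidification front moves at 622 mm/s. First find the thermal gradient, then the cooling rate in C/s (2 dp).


G = (1423-99)/0.59 = 2244.06779661 C/mm
CR = 2244.06779661 * 622 = 1395810.17 C/s


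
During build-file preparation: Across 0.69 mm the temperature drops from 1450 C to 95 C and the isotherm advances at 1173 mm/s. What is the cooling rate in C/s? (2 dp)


G = (1450-95)/0.69 = 1963.76811594 C/mm
CR = 1963.76811594 * 1173 = 2303500.0 C/s


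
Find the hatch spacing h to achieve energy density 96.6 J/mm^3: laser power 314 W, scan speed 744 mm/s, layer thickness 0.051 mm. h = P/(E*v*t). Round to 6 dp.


h = 314 / (96.6*744*0.051) = 0.085666 mm


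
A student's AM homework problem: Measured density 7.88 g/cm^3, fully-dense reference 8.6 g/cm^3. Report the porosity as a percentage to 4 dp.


Porosity = (1-7.88/8.6)*100 = 8.3721 %


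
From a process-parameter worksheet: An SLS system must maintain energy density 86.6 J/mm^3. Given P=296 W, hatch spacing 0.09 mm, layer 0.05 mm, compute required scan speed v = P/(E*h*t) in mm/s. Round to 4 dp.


v = 296 / (86.6*0.09*0.05) = 759.5586 mm/s


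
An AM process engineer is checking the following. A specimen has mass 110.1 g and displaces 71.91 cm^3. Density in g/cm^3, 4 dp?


rho = 110.1 / 71.91 = 1.5311 g/cm^3


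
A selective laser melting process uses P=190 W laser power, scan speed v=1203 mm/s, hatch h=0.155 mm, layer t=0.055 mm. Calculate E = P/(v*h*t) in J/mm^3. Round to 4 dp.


E = 190 / (1203*0.155*0.055) = 18.5265 J/mm^3


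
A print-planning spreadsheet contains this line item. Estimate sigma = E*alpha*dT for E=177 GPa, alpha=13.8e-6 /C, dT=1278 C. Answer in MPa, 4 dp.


sigma = 177*1000 * 13.8e-6 * 1278 = 3121.6428 MPa


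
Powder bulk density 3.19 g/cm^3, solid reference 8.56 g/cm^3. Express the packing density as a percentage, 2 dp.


Packing = (3.19/8.56)*100 = 37.27 %


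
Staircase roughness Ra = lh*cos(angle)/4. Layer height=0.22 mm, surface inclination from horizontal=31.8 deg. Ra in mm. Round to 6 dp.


Ra = 0.22 * cos(31.8) / 4 = 0.046744 mm


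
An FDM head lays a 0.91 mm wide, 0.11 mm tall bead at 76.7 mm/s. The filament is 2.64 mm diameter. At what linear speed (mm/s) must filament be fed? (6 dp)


Q = 0.91 * 0.11 * 76.7 = 7.67767 mm^3/s
A_fil = pi*(2.64/2)^2 = 5.47391104 mm^2
v_feed = 7.67767 / 5.47391104 = 1.402593 mm/s


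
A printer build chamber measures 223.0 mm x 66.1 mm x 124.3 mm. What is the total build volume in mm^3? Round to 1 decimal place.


V = 223.0 * 66.1 * 124.3 = 1832219.3 mm^3


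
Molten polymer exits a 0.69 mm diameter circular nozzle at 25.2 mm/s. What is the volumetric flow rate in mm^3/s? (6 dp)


A = pi*(0.69/2)^2 = 0.37392807 mm^2
Q = 0.37392807 * 25.2 = 9.422987 mm^3/s


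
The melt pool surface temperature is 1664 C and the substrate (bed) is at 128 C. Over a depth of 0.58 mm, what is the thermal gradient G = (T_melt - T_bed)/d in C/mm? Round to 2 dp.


G = (1664-128)/0.58 = 2648.28 C/mm


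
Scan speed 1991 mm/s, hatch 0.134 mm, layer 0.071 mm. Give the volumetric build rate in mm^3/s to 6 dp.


Rate = 1991 * 0.134 * 0.071 = 18.942374 mm^3/s


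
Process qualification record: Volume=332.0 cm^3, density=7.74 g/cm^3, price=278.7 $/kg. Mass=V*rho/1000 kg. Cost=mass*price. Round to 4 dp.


Mass = 332.0*7.74/1000 = 2.56968 kg
Cost = 2.56968 * 278.7 = 716.1698 $


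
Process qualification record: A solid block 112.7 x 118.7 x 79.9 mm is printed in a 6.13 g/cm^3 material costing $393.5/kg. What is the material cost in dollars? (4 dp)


V = 112.7 * 118.7 * 79.9 = 1068861.451 mm^3 = 1068.861451 cm^3
Mass = 1068.861451 * 6.13 / 1000 = 6.55212069 kg
Cost = 6.55212069 * 393.5 = 2578.2595 $


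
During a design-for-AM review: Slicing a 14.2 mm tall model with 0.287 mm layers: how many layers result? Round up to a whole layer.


Layers = ceil(14.2/0.287) = 50


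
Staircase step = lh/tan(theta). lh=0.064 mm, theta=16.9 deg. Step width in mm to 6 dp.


step = 0.064 / tan(16.9) = 0.210649 mm


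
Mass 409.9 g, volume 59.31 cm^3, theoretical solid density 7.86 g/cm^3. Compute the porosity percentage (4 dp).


rho_part = 409.9 / 59.31 = 6.91114483 g/cm^3
Porosity = (1 - 6.91114483/7.86)*100 = 12.0719 %


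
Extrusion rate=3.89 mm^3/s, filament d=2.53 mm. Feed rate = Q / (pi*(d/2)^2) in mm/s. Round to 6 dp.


A = pi*(2.53/2)^2 = 5.027255
v = 3.89 / 5.027255 = 0.773782 mm/s


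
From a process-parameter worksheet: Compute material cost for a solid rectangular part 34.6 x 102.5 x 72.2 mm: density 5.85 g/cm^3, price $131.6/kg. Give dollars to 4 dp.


V = 34.6 * 102.5 * 72.2 = 256057.3 mm^3 = 256.0573 cm^3
Mass = 256.0573 * 5.85 / 1000 = 1.49793521 kg
Cost = 1.49793521 * 131.6 = 197.1283 $


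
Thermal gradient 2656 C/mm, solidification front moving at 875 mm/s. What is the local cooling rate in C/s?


CR = 2656 * 875 = 2324000 C/s


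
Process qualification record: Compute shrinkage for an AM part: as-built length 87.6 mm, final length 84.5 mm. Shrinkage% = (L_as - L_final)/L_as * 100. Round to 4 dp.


Shrinkage = ((87.6-84.5)/87.6)*100 = 3.5388 %


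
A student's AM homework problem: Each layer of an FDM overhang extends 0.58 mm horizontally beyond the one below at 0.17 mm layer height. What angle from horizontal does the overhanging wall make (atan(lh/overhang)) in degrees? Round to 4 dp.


angle = atan(0.17/0.58) = 16.336 degrees


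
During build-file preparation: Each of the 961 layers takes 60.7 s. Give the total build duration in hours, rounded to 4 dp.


t = 961 * 60.7 / 3600 = 16.2035 hrs


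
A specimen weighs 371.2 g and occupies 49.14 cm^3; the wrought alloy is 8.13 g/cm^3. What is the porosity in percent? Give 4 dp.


rho_part = 371.2 / 49.14 = 7.55392755 g/cm^3
Porosity = (1 - 7.55392755/8.13)*100 = 7.0858 %


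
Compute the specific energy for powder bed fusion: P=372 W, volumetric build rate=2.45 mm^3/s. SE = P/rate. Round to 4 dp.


SE = 372 / 2.45 = 151.8367 J/mm^3


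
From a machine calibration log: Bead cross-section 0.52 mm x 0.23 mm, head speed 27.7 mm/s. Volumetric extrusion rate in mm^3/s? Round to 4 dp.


Rate = 0.52 * 0.23 * 27.7 = 3.3129 mm^3/s


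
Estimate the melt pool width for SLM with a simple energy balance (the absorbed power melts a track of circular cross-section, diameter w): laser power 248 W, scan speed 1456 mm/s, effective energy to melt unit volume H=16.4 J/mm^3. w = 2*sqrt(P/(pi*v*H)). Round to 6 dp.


w = 2*sqrt(248/(pi*1456*16.4)) = 0.114995 mm


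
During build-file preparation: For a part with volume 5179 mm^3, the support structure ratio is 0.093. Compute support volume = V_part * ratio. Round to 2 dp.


V_support = 5179 * 0.093 = 481.65 mm^3


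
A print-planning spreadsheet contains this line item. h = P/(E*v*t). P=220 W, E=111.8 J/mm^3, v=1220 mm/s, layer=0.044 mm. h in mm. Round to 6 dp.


h = 220 / (111.8*1220*0.044) = 0.036658 mm


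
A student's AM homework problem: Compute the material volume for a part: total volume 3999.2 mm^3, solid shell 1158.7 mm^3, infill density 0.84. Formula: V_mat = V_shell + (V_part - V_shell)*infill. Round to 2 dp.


V_infill = (3999.2 - 1158.7) * 0.84 = 2386.02
V_total = 1158.7 + 2386.02 = 3544.72 mm^3


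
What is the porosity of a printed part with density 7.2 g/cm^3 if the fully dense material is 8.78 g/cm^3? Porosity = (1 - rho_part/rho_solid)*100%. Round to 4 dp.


Porosity = (1-7.2/8.78)*100 = 17.9954 %


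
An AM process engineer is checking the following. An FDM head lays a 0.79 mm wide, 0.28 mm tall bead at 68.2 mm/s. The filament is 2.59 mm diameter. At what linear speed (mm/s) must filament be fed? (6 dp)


Q = 0.79 * 0.28 * 68.2 = 15.08584 mm^3/s
A_fil = pi*(2.59/2)^2 = 5.26852942 mm^2
v_feed = 15.08584 / 5.26852942 = 2.863387 mm/s


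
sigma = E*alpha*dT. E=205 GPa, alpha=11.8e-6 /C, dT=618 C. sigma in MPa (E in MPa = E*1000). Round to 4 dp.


sigma = 205*1000 * 11.8e-6 * 618 = 1494.942 MPa


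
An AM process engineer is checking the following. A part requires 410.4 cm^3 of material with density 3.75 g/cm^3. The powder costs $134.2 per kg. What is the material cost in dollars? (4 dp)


Mass = 410.4*3.75/1000 = 1.539 kg
Cost = 1.539 * 134.2 = 206.5338 $


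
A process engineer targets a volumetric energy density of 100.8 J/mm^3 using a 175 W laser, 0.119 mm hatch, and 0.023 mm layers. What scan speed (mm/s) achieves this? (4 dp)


v = 175 / (100.8*0.119*0.023) = 634.3117 mm/s


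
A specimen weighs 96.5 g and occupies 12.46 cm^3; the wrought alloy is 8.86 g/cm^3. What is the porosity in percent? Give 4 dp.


rho_part = 96.5 / 12.46 = 7.74478331 g/cm^3
Porosity = (1 - 7.74478331/8.86)*100 = 12.5871 %


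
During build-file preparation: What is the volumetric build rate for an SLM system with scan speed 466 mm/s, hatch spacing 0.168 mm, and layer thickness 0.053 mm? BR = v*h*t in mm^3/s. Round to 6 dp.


Rate = 466 * 0.168 * 0.053 = 4.149264 mm^3/s


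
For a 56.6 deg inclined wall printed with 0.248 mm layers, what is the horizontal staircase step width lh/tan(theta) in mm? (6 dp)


step = 0.248 / tan(56.6) = 0.163526 mm


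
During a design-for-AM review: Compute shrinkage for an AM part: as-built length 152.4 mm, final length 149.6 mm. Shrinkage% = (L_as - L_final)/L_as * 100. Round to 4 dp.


Shrinkage = ((152.4-149.6)/152.4)*100 = 1.8373 %


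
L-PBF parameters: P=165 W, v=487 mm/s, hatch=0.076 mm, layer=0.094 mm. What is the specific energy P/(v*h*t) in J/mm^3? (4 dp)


Build rate = 487 * 0.076 * 0.094 = 3.479128 mm^3/s
SE = 165 / 3.479128 = 47.4257 J/mm^3


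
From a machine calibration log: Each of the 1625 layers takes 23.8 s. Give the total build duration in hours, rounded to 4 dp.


t = 1625 * 23.8 / 3600 = 10.7431 hrs


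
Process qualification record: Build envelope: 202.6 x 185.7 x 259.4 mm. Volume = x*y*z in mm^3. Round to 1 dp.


V = 202.6 * 185.7 * 259.4 = 9759359.5 mm^3


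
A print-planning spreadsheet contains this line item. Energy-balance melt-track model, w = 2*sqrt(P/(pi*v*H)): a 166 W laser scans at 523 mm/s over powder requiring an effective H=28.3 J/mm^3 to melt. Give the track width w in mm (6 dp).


w = 2*sqrt(166/(pi*523*28.3)) = 0.119499 mm


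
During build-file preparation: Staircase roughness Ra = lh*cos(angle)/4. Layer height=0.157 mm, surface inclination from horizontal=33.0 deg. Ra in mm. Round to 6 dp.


Ra = 0.157 * cos(33.0) / 4 = 0.032918 mm


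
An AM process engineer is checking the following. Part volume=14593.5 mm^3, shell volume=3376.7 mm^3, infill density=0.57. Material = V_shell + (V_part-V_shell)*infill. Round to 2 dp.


V_infill = (14593.5 - 3376.7) * 0.57 = 6393.58
V_total = 3376.7 + 6393.58 = 9770.28 mm^3


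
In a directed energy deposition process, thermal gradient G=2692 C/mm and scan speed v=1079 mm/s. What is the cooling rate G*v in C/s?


CR = 2692 * 1079 = 2904668 C/s


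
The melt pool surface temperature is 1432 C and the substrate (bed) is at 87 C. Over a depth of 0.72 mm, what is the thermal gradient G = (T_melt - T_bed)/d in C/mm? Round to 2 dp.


G = (1432-87)/0.72 = 1868.06 C/mm


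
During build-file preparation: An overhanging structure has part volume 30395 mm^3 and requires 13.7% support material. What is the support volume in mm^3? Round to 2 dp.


V_support = 30395 * 0.137 = 4164.12 mm^3


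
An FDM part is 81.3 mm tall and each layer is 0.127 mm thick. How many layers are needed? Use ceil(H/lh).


Layers = ceil(81.3/0.127) = 641


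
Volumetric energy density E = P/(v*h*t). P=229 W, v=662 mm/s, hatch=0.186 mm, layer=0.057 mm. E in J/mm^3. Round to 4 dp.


E = 229 / (662*0.186*0.057) = 32.6279 J/mm^3
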